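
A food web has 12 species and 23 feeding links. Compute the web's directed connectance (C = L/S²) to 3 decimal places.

The web has S = 12 species and L = 23 feeding links.
C = L / S² = 23 / 144 = 0.1597 ≈ 0.160.

C = 0.160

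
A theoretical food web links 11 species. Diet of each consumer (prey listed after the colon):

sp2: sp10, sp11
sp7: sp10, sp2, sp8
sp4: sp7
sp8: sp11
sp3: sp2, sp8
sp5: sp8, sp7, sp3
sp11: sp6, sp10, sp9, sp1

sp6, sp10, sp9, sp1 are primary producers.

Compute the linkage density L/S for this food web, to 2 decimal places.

There are L = 16 links among S = 11 species.
L/S = 16/11 = 1.4545 ≈ 1.45.

L/S = 1.45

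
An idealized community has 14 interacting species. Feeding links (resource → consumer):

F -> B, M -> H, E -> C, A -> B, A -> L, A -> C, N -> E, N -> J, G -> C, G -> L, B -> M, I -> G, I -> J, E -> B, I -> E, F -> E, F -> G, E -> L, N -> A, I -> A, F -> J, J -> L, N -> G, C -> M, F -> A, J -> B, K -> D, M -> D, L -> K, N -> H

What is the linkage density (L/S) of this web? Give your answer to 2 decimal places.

L/S = 2.14

There are L = 30 links among S = 14 species.
L/S = 30/14 = 2.1429 ≈ 2.14.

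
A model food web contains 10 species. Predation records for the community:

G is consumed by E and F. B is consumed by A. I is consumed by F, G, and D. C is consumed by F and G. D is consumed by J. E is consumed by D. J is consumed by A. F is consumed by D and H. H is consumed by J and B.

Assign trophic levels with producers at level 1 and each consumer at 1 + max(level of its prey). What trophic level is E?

Trophic level 3

C is a producer → level 1.
G eats C (level 1); other prey at levels: I 1 → level 2.
E eats G → level 3.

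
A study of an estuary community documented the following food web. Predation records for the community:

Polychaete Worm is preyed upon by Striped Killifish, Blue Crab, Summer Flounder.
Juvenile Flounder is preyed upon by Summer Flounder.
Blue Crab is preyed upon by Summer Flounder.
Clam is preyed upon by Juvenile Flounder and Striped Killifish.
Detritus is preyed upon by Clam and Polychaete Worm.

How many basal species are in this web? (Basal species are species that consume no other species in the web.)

Basal species (no prey listed): Detritus.
Count: 1.

1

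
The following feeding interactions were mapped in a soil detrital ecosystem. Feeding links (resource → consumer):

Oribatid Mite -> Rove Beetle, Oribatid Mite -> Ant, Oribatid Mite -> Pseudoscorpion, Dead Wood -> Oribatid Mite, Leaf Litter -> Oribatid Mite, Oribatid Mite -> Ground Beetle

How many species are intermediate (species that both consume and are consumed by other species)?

1

Intermediate species (has both prey and predators): Oribatid Mite.
Count: 1.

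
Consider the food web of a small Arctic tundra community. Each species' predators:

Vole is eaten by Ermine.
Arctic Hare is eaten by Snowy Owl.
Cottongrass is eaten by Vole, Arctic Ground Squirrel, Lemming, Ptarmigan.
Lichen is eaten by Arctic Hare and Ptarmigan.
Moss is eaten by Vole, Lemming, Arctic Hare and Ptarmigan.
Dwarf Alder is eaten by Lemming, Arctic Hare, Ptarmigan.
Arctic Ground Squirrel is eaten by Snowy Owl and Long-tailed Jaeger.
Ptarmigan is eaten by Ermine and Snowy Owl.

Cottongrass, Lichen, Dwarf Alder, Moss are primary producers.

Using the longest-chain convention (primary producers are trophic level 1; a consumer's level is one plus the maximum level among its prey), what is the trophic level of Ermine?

Cottongrass is a producer → level 1.
Ptarmigan eats Cottongrass (level 1); other prey at levels: Lichen 1, Dwarf Alder 1, Moss 1 → level 2.
Ermine eats Ptarmigan (level 2); other prey at levels: Vole 2 → level 3.

Trophic level 3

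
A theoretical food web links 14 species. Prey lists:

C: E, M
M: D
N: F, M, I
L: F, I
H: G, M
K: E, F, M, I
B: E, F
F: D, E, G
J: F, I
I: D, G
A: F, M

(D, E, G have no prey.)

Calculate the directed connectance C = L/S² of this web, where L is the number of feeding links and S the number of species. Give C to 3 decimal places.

The web has S = 14 species and L = 25 feeding links.
C = L / S² = 25 / 196 = 0.1276 ≈ 0.128.

C = 0.128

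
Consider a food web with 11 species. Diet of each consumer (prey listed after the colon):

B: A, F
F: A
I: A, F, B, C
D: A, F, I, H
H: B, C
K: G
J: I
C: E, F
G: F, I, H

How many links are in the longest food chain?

One longest chain: A → F → B → I → G → K.
It has 6 species and 5 links.

5 links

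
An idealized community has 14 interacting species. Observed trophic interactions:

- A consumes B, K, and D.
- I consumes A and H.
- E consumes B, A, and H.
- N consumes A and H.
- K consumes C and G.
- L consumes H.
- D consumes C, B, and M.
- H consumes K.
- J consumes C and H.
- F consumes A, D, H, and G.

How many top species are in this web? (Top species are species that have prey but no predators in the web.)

Top species (has prey, but nothing eats it): J, I, L, N, F, E.
Count: 6.

6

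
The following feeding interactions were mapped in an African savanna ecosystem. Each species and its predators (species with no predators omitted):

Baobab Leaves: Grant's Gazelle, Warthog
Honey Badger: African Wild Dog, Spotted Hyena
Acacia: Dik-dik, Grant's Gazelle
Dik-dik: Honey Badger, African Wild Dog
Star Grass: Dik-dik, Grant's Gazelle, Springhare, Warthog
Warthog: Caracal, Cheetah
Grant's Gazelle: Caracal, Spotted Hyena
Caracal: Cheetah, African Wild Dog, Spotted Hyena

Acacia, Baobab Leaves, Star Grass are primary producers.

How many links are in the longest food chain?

One longest chain: Acacia → Grant's Gazelle → Caracal → Cheetah.
It has 4 species and 3 links.

3 links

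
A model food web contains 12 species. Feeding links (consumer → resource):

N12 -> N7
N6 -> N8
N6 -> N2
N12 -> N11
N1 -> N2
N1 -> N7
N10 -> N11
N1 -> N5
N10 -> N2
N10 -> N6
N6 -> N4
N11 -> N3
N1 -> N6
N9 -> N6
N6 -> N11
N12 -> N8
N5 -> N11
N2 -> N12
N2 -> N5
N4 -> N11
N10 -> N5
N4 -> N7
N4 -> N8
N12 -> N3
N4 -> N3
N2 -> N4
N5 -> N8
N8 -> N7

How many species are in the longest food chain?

One longest chain: N3 → N11 → N4 → N2 → N6 → N1.
It has 6 species and 5 links.

6 species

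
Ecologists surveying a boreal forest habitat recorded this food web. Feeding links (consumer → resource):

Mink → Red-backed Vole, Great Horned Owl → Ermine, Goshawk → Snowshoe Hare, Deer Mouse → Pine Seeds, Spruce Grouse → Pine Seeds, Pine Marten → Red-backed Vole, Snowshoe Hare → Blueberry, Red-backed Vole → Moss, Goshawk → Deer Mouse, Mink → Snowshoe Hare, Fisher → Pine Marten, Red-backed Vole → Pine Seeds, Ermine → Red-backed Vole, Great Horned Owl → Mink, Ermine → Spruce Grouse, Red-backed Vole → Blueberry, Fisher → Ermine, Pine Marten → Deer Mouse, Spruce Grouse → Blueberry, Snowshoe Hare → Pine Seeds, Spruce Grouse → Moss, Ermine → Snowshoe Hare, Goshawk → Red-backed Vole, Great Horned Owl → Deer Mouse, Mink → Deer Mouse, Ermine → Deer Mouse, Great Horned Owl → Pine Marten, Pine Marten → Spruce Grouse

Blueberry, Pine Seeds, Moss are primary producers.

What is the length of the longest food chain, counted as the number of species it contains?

One longest chain: Blueberry → Snowshoe Hare → Ermine → Fisher.
It has 4 species and 3 links.

4 species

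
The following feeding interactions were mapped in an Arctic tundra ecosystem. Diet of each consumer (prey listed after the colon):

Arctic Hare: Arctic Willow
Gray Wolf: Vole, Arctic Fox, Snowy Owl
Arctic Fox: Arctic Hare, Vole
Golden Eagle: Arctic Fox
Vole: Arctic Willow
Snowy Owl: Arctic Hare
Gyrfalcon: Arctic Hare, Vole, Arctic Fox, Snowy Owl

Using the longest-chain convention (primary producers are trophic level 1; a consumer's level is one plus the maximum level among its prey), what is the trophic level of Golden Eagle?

Arctic Willow is a producer → level 1.
Arctic Hare eats Arctic Willow → level 2.
Arctic Fox eats Arctic Hare (level 2); other prey at levels: Vole 2 → level 3.
Golden Eagle eats Arctic Fox → level 4.

Trophic level 4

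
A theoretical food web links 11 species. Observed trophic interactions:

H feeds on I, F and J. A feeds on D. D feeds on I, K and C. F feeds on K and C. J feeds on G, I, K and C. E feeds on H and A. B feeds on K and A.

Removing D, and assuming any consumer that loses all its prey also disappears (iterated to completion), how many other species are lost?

Remove D.
Round 1: A (all prey gone) → extinct.
No further losses. Total secondary extinctions: 1.

1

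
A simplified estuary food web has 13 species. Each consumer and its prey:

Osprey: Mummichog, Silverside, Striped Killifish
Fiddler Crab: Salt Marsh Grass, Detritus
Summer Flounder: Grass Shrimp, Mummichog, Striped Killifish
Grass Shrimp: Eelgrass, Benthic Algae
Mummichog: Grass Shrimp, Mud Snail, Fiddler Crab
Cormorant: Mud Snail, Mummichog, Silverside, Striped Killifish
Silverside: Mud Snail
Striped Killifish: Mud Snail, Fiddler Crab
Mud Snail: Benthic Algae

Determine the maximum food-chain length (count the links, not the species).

3 links

One longest chain: Benthic Algae → Mud Snail → Silverside → Osprey.
It has 4 species and 3 links.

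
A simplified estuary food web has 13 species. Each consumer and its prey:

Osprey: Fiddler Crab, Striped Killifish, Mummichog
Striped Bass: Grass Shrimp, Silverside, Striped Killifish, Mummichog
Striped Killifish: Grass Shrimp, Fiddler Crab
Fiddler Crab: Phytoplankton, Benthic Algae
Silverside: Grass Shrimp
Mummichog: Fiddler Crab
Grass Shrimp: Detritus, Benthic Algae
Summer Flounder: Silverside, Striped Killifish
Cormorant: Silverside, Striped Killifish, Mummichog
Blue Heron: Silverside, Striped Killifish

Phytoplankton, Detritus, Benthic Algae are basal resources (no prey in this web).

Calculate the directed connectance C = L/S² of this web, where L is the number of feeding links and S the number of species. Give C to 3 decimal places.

The web has S = 13 species and L = 22 feeding links.
C = L / S² = 22 / 169 = 0.1302 ≈ 0.130.

C = 0.130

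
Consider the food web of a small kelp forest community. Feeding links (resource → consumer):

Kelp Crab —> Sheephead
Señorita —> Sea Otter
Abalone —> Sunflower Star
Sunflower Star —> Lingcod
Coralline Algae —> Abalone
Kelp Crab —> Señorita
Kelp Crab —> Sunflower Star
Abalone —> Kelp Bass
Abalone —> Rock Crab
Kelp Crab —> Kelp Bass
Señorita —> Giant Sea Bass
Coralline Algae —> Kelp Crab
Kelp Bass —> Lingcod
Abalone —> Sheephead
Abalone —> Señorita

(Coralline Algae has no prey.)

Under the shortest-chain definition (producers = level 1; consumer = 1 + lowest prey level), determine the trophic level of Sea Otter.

Coralline Algae is a producer → level 1.
Abalone eats Coralline Algae → level 2.
Señorita eats Abalone → level 3.
Sea Otter eats Señorita → level 4.
No prey of Sea Otter is below level 3, so 4 is the minimum.

Trophic level 4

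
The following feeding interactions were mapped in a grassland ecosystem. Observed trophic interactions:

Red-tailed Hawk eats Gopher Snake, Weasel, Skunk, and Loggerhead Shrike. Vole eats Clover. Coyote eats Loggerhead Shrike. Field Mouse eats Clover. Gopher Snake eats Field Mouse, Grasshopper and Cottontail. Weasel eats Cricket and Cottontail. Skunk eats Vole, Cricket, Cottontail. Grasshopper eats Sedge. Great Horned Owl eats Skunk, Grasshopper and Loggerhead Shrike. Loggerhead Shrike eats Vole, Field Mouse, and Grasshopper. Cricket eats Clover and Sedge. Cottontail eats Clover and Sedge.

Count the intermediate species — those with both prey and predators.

9

Intermediate species (has both prey and predators): Cricket, Field Mouse, Vole, Cottontail, Grasshopper, Loggerhead Shrike, Weasel, Skunk, Gopher Snake.
Count: 9.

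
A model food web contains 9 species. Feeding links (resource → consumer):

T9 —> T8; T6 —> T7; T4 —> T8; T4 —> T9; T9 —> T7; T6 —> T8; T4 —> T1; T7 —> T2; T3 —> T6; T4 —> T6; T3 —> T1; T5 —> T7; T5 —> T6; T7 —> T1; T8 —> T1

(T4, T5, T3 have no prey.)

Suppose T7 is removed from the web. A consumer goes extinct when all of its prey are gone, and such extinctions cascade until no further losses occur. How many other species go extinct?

Remove T7.
Round 1: T2 (all prey gone) → extinct.
No further losses. Total secondary extinctions: 1.

1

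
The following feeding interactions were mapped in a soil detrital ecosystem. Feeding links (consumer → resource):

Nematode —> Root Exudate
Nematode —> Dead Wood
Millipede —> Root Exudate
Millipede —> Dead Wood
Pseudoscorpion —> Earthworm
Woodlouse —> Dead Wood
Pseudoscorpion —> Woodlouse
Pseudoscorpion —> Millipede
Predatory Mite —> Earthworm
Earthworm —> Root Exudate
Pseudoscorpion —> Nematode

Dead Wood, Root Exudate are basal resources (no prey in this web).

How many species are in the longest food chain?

3 species

One longest chain: Dead Wood → Millipede → Pseudoscorpion.
It has 3 species and 2 links.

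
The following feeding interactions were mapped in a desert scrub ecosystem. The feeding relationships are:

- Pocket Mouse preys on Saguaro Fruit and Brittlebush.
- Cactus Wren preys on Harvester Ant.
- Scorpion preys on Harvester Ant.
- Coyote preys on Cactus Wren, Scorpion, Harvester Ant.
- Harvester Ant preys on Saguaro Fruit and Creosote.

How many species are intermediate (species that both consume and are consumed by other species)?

3

Intermediate species (has both prey and predators): Harvester Ant, Cactus Wren, Scorpion.
Count: 3.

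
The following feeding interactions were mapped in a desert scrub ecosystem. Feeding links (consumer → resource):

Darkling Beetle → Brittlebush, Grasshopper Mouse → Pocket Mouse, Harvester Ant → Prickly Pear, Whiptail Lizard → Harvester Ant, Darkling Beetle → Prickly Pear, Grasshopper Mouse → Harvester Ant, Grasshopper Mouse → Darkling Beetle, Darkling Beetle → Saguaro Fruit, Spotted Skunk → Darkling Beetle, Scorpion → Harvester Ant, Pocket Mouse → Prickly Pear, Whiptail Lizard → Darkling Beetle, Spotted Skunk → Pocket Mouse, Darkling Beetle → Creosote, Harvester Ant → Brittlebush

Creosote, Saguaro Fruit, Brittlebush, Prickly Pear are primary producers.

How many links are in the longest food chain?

2 links

One longest chain: Prickly Pear → Pocket Mouse → Spotted Skunk.
It has 3 species and 2 links.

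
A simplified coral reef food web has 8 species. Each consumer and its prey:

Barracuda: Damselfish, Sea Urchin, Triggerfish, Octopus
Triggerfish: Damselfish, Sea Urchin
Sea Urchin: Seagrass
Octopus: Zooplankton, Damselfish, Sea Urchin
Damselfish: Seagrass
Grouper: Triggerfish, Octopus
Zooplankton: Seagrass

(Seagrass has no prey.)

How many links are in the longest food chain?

3 links

One longest chain: Seagrass → Damselfish → Triggerfish → Barracuda.
It has 4 species and 3 links.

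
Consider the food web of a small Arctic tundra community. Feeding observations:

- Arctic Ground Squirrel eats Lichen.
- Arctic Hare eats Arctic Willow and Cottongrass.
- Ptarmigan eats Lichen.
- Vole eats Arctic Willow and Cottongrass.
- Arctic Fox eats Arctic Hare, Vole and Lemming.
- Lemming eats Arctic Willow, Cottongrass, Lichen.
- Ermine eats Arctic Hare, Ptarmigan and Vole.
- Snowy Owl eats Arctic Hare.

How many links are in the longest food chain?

2 links

One longest chain: Arctic Willow → Arctic Hare → Snowy Owl.
It has 3 species and 2 links.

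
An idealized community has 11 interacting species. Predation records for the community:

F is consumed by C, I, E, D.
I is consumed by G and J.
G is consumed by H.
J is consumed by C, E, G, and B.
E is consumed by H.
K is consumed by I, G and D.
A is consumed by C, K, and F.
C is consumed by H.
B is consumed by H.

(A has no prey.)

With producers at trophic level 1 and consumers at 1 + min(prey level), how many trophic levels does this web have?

5

Producers (level 1): A.
Following each consumer down to its lowest-level prey: A → F → I → J → B (levels 1 through 5).
All prey of B (J 4) are at level 4 or above, so B is at level 1 + 4 = 5.
Every consumer has at least one prey at level 4 or below, so none exceeds level 5.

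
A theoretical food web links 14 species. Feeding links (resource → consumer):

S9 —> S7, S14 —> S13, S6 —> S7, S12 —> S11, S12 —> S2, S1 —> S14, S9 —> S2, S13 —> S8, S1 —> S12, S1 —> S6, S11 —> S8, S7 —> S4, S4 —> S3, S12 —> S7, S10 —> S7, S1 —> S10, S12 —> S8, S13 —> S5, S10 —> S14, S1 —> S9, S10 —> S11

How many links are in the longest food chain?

4 links

One longest chain: S1 → S9 → S7 → S4 → S3.
It has 5 species and 4 links.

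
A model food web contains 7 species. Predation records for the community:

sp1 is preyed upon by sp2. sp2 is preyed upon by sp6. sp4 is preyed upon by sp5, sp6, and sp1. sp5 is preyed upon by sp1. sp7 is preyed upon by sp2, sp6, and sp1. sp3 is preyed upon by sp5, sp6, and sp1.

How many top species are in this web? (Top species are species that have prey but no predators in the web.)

Top species (has prey, but nothing eats it): sp6.
Count: 1.

1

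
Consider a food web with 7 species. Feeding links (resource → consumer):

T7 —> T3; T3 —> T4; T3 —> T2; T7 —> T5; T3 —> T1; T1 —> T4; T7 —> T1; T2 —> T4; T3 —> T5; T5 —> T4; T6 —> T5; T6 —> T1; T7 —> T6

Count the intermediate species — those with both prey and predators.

5

Intermediate species (has both prey and predators): T6, T3, T5, T2, T1.
Count: 5.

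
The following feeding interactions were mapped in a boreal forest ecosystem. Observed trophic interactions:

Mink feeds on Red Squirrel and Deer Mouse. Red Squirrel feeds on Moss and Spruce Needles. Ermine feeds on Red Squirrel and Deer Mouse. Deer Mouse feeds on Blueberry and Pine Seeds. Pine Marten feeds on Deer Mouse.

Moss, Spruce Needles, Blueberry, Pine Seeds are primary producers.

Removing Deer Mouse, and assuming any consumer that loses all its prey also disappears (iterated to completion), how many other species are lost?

Remove Deer Mouse.
Round 1: Pine Marten (all prey gone) → extinct.
No further losses. Total secondary extinctions: 1.

1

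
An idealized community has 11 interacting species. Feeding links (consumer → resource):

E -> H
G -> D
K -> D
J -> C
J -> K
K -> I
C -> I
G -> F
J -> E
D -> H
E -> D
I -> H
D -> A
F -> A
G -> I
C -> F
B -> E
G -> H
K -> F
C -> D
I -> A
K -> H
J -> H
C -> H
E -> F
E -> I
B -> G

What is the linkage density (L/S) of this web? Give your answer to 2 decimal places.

There are L = 27 links among S = 11 species.
L/S = 27/11 = 2.4545 ≈ 2.45.

L/S = 2.45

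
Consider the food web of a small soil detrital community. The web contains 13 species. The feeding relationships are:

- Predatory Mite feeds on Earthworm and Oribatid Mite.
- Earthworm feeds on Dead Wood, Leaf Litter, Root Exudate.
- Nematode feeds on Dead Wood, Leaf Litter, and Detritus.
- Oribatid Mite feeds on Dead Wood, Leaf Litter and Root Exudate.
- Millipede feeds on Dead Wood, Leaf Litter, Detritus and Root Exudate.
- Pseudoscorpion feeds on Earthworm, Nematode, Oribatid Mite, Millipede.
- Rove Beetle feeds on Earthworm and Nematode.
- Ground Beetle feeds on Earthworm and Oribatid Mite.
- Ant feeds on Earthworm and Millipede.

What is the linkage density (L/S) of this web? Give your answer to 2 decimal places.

L/S = 1.92

There are L = 25 links among S = 13 species.
L/S = 25/13 = 1.9231 ≈ 1.92.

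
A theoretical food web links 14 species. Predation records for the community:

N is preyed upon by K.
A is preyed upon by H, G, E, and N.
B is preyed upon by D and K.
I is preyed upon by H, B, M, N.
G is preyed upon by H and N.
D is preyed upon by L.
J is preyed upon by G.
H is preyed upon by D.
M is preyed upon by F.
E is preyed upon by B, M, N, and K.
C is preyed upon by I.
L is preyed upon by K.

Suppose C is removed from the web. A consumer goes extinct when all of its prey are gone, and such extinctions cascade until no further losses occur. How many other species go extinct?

Remove C.
Round 1: I (all prey gone) → extinct.
No further losses. Total secondary extinctions: 1.

1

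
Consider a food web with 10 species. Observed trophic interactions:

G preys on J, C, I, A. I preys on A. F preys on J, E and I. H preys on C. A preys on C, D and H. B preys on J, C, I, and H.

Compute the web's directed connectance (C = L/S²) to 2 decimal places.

C = 0.16

The web has S = 10 species and L = 16 feeding links.
C = L / S² = 16 / 100 = 0.1600 ≈ 0.16.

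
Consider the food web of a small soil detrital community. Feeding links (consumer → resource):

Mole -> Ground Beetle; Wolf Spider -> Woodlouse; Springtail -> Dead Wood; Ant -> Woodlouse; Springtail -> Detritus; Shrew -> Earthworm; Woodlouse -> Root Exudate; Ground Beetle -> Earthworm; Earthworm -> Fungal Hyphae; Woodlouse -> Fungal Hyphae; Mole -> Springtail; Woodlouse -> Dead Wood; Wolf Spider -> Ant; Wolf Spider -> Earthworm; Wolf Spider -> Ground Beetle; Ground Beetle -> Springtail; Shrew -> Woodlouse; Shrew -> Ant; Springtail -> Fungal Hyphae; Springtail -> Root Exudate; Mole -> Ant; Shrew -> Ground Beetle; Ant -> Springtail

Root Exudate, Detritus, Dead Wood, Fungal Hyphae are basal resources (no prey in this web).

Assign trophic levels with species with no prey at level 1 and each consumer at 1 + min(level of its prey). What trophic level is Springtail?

Trophic level 2

Root Exudate has no prey (basal) → level 1.
Springtail eats Root Exudate → level 2.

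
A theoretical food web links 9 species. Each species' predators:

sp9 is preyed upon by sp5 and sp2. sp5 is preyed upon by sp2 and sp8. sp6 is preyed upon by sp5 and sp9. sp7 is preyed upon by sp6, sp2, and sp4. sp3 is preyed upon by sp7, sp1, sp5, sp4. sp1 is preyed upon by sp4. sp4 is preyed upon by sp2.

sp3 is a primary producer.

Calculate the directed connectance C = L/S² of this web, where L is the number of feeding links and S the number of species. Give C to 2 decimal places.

The web has S = 9 species and L = 15 feeding links.
C = L / S² = 15 / 81 = 0.1852 ≈ 0.19.

C = 0.19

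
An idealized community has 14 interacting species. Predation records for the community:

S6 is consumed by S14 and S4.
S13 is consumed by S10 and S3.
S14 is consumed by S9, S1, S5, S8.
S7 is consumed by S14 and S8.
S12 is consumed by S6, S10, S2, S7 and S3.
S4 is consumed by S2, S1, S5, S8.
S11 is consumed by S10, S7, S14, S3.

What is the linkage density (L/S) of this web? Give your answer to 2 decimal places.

There are L = 23 links among S = 14 species.
L/S = 23/14 = 1.6429 ≈ 1.64.

L/S = 1.64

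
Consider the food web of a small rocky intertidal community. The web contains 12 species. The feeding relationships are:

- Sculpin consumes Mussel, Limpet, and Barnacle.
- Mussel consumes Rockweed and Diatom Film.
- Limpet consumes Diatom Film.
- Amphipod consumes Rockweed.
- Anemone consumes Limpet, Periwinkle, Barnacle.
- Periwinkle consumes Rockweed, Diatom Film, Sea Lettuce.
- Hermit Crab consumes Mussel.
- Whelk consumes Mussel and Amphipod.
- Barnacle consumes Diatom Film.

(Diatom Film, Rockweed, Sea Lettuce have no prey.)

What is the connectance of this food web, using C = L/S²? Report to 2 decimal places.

C = 0.12

The web has S = 12 species and L = 17 feeding links.
C = L / S² = 17 / 144 = 0.1181 ≈ 0.12.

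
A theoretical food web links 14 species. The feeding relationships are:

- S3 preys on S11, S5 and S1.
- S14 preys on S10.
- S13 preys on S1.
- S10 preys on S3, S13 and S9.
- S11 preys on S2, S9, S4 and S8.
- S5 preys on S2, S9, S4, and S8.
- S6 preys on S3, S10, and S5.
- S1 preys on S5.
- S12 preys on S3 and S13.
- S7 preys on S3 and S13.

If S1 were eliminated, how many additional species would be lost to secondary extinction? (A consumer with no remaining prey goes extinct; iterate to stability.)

Remove S1.
Round 1: S13 (all prey gone) → extinct.
No further losses. Total secondary extinctions: 1.

1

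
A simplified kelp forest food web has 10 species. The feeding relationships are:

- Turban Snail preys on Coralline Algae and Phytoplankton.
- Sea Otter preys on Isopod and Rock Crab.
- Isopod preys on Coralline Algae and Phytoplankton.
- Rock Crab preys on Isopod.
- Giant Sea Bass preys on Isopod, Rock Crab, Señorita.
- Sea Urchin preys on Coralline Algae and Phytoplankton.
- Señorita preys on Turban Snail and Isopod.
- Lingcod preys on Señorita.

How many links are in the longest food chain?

3 links

One longest chain: Phytoplankton → Isopod → Rock Crab → Giant Sea Bass.
It has 4 species and 3 links.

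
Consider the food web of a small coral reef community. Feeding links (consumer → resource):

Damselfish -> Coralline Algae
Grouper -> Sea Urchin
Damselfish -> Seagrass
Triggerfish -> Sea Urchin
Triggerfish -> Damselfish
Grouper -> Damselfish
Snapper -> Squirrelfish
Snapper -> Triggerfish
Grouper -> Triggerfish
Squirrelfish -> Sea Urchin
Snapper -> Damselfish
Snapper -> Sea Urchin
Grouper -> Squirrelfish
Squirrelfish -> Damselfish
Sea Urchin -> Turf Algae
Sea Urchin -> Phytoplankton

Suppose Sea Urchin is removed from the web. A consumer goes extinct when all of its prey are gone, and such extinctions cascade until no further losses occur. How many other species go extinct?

Remove Sea Urchin.
Every predator of it retains at least one other prey: Triggerfish still has Damselfish; Squirrelfish still has Damselfish; Grouper still has Damselfish, Triggerfish, Squirrelfish; Snapper still has Damselfish, Triggerfish, Squirrelfish.
No consumer loses all prey, so no secondary extinctions occur.

0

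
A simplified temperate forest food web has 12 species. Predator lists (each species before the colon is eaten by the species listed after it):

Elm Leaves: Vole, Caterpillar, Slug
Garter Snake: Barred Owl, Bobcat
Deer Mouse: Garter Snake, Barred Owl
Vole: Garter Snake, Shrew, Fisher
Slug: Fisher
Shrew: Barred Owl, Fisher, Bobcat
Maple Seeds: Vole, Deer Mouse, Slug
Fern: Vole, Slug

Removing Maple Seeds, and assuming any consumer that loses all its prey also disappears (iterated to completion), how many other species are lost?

Remove Maple Seeds.
Round 1: Deer Mouse (all prey gone) → extinct.
No further losses. Total secondary extinctions: 1.

1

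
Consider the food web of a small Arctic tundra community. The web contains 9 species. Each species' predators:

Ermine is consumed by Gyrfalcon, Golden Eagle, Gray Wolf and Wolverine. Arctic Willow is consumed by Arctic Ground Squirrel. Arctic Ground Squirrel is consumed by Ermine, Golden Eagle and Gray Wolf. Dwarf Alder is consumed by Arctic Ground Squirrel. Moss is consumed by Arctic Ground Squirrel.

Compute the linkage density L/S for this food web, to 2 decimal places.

L/S = 1.11

There are L = 10 links among S = 9 species.
L/S = 10/9 = 1.1111 ≈ 1.11.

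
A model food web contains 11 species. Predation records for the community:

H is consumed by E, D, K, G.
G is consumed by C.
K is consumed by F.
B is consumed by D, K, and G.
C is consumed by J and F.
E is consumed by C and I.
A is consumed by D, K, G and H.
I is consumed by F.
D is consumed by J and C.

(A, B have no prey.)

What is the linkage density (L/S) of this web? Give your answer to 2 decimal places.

There are L = 20 links among S = 11 species.
L/S = 20/11 = 1.8182 ≈ 1.82.

L/S = 1.82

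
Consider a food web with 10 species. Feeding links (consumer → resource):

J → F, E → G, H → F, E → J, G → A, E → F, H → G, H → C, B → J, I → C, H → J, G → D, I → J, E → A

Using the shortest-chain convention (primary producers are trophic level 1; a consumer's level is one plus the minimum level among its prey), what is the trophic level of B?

Trophic level 3

F is a producer → level 1.
J eats F → level 2.
B eats J → level 3.
No prey of B is below level 2, so 3 is the minimum.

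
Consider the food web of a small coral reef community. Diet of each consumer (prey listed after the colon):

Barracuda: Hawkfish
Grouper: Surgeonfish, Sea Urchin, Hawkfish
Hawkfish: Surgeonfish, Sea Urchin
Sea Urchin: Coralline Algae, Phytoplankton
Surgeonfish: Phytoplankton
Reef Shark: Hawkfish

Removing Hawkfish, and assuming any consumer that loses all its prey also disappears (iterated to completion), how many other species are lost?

Remove Hawkfish.
Round 1: Barracuda (all prey gone), Reef Shark (all prey gone) → extinct.
No further losses. Total secondary extinctions: 2.

2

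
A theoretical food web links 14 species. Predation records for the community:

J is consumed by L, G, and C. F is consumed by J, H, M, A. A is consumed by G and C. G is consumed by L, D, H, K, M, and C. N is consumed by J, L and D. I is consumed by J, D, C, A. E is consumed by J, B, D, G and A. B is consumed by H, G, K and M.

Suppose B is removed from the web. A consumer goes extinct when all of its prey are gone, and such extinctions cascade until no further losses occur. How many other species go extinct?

0

Remove B.
Every predator of it retains at least one other prey: G still has E, J, A; K still has G; H still has F, G; M still has F, G.
No consumer loses all prey, so no secondary extinctions occur.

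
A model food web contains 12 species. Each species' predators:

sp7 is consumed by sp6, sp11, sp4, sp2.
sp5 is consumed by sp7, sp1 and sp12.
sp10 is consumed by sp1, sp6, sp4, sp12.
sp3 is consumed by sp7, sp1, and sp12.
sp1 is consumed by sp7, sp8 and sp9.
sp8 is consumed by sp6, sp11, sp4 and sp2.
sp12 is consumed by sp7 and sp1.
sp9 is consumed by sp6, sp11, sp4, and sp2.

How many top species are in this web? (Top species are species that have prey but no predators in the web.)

4

Top species (has prey, but nothing eats it): sp11, sp2, sp4, sp6.
Count: 4.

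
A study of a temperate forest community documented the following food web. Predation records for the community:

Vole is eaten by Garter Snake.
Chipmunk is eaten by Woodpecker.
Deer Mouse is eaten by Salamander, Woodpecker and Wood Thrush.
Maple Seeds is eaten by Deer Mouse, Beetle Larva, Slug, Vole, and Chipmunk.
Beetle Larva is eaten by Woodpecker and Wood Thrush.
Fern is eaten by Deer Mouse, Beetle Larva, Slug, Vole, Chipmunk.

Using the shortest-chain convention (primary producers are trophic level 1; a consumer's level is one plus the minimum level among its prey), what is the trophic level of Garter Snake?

Trophic level 3

Maple Seeds is a producer → level 1.
Vole eats Maple Seeds → level 2.
Garter Snake eats Vole → level 3.
No prey of Garter Snake is below level 2, so 3 is the minimum.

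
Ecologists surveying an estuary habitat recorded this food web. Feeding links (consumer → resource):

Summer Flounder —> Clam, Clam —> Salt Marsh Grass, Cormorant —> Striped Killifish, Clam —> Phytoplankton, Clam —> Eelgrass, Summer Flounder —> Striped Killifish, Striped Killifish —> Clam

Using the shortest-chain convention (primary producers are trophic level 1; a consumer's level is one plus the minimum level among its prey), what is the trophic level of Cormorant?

Salt Marsh Grass is a producer → level 1.
Clam eats Salt Marsh Grass → level 2.
Striped Killifish eats Clam → level 3.
Cormorant eats Striped Killifish → level 4.
No prey of Cormorant is below level 3, so 4 is the minimum.

Trophic level 4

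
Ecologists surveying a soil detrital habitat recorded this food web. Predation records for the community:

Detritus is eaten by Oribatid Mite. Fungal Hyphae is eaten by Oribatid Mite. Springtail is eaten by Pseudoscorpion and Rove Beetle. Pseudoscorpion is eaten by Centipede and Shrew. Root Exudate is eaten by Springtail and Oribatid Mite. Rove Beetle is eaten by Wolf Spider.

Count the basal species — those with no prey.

3

Basal species (no prey listed): Fungal Hyphae, Root Exudate, Detritus.
Count: 3.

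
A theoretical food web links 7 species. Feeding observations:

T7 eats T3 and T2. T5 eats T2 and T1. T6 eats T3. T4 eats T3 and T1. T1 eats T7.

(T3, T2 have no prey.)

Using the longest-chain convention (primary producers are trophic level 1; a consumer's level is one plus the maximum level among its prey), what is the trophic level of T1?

T3 is a producer → level 1.
T7 eats T3 (level 1); other prey at levels: T2 1 → level 2.
T1 eats T7 → level 3.

Trophic level 3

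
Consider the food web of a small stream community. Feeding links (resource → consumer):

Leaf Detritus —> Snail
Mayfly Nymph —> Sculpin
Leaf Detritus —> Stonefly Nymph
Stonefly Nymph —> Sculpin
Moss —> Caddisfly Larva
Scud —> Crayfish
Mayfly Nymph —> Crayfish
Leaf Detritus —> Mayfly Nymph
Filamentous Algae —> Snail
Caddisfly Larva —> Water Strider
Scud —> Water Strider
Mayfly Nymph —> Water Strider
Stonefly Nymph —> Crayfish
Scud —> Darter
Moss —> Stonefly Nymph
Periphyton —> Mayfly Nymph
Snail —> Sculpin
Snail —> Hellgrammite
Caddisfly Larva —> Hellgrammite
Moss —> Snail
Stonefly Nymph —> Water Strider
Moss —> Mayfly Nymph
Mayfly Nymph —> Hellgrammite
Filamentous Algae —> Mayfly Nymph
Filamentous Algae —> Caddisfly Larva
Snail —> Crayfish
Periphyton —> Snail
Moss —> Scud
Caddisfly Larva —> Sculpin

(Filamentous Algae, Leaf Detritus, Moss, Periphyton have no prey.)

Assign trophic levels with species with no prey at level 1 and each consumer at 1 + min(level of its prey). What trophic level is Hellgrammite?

Filamentous Algae has no prey (basal) → level 1.
Mayfly Nymph eats Filamentous Algae → level 2.
Hellgrammite eats Mayfly Nymph → level 3.
No prey of Hellgrammite is below level 2, so 3 is the minimum.

Trophic level 3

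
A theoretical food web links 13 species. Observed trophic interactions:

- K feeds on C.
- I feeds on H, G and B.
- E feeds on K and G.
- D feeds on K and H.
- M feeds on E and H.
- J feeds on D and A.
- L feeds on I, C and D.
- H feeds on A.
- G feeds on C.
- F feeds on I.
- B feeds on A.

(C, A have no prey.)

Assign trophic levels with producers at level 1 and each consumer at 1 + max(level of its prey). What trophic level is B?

A is a producer → level 1.
B eats A → level 2.

Trophic level 2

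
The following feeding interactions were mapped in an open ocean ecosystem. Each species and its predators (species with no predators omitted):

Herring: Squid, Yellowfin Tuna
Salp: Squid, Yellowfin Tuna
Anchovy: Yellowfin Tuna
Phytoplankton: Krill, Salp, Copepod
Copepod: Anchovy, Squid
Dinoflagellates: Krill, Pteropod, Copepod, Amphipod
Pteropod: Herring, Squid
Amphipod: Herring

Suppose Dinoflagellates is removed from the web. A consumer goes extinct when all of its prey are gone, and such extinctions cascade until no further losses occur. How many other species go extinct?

3

Remove Dinoflagellates.
Round 1: Pteropod (all prey gone), Amphipod (all prey gone) → extinct.
Round 2: Herring (all prey gone) → extinct.
No further losses. Total secondary extinctions: 3.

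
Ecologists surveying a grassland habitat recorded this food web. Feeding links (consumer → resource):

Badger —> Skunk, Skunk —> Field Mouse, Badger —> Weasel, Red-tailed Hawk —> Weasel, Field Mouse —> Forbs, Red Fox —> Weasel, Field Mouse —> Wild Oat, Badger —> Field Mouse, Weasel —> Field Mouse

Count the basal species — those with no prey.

Basal species (no prey listed): Wild Oat, Forbs.
Count: 2.

2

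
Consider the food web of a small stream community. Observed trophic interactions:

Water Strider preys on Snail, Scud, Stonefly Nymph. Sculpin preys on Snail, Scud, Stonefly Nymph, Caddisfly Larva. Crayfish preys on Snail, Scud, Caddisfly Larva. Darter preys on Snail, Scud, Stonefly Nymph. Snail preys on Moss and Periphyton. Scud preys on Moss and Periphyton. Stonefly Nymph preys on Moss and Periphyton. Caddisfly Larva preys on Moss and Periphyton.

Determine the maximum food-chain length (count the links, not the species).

One longest chain: Periphyton → Caddisfly Larva → Crayfish.
It has 3 species and 2 links.

2 links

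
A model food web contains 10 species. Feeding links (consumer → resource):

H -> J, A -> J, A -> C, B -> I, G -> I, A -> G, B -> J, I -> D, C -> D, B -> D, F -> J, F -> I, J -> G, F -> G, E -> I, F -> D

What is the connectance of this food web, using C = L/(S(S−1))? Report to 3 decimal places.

The web has S = 10 species and L = 16 feeding links.
C = L / (S(S−1)) = 16 / 90 = 0.1778 ≈ 0.178.

C = 0.178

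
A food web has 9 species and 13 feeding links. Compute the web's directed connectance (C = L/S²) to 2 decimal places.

C = 0.16

The web has S = 9 species and L = 13 feeding links.
C = L / S² = 13 / 81 = 0.1605 ≈ 0.16.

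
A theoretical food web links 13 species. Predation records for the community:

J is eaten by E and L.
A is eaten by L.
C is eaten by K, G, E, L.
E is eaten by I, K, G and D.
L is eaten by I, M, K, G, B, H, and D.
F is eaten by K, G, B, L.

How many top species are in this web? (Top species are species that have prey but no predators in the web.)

Top species (has prey, but nothing eats it): D, I, K, G, M, H, B.
Count: 7.

7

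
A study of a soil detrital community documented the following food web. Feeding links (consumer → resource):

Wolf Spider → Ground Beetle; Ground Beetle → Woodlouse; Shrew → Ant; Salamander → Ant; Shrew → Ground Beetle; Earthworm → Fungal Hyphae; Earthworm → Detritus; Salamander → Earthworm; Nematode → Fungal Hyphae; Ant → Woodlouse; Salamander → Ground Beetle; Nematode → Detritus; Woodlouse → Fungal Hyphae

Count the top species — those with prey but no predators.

4

Top species (has prey, but nothing eats it): Nematode, Shrew, Salamander, Wolf Spider.
Count: 4.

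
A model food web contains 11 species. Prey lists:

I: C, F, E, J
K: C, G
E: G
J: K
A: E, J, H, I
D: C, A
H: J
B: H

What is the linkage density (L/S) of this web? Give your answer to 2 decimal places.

There are L = 16 links among S = 11 species.
L/S = 16/11 = 1.4545 ≈ 1.45.

L/S = 1.45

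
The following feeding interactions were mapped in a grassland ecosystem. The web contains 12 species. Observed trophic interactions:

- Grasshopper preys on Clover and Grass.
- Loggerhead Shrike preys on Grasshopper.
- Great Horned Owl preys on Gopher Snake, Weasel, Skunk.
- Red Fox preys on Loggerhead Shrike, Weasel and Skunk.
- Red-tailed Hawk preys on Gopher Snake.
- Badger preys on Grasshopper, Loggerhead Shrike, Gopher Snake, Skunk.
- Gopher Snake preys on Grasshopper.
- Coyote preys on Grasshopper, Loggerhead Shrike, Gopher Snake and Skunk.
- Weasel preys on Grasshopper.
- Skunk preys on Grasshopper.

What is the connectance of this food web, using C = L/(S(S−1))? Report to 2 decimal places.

The web has S = 12 species and L = 21 feeding links.
C = L / (S(S−1)) = 21 / 132 = 0.1591 ≈ 0.16.

C = 0.16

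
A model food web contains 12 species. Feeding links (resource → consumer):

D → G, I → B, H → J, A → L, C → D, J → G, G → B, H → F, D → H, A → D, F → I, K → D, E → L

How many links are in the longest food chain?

One longest chain: K → D → H → J → G → B.
It has 6 species and 5 links.

5 links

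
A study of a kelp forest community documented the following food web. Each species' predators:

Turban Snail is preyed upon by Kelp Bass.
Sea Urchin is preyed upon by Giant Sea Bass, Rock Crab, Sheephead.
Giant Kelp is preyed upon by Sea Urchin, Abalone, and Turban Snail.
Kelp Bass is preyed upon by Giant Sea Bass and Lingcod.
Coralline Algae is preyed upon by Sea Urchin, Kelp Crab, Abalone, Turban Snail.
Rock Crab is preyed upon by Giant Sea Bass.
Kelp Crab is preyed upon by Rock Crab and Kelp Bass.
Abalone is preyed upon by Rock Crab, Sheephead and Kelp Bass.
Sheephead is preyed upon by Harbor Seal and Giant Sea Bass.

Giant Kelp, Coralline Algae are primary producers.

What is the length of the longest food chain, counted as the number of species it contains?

One longest chain: Giant Kelp → Sea Urchin → Sheephead → Harbor Seal.
It has 4 species and 3 links.

4 species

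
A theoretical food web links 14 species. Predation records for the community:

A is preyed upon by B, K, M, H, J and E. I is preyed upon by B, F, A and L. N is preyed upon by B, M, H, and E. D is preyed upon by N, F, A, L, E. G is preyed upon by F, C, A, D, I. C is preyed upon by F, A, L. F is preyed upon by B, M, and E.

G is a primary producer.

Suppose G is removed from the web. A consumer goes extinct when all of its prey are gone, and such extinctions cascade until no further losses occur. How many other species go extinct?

Remove G.
Round 1: C (all prey gone), I (all prey gone), D (all prey gone) → extinct.
Round 2: L (all prey gone), A (all prey gone), F (all prey gone), N (all prey gone) → extinct.
Round 3: E (all prey gone), M (all prey gone), K (all prey gone), B (all prey gone), H (all prey gone), J (all prey gone) → extinct.
No further losses. Total secondary extinctions: 13.

13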